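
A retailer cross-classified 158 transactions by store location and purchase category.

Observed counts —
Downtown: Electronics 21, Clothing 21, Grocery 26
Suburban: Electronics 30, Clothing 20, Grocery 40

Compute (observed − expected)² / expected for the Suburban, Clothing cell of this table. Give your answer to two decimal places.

Row total (Suburban) = 90; column total (Clothing) = 41; N = 158.
Expected count E = 90 × 41 / 158 = 23.354.
Contribution = (O − E)²/E = (20 − 23.354)² / 23.354 = 0.48.

0.48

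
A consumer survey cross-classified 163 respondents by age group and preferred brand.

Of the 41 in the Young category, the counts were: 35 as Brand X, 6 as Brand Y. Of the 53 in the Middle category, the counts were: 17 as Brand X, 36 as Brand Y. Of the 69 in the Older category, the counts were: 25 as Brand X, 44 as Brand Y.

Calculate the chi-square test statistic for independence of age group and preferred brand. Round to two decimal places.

32.16

Row totals: 41, 53, 69. Column totals: 77, 86. Grand total N = 163.
Expected counts (row total × column total / N):
  Young, Brand X: 41×77/163 = 19.368
  Young, Brand Y: 41×86/163 = 21.632
  Middle, Brand X: 53×77/163 = 25.037
  Middle, Brand Y: 53×86/163 = 27.963
  Older, Brand X: 69×77/163 = 32.595
  Older, Brand Y: 69×86/163 = 36.405
Contributions (O − E)²/E:
  (35 − 19.368)²/19.368 = 12.6167
  (6 − 21.632)²/21.632 = 11.2962
  (17 − 25.037)²/25.037 = 2.5799
  (36 − 27.963)²/27.963 = 2.3100
  (25 − 32.595)²/32.595 = 1.7697
  (44 − 36.405)²/36.405 = 1.5845
χ² = 12.6167 + 11.2962 + 2.5799 + 2.3100 + 1.7697 + 1.5845 = 32.16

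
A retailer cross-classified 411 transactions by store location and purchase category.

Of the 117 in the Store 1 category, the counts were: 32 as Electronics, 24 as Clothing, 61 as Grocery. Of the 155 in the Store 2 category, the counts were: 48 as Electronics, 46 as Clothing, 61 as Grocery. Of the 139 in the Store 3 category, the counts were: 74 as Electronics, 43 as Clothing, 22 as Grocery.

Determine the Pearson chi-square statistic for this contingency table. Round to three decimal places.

42.340

Row totals: 117, 155, 139. Column totals: 154, 113, 144. Grand total N = 411.
Expected counts (row total × column total / N):
  Store 1, Electronics: 117×154/411 = 43.8394
  Store 1, Clothing: 117×113/411 = 32.1679
  Store 1, Grocery: 117×144/411 = 40.9927
  Store 2, Electronics: 155×154/411 = 58.0779
  Store 2, Clothing: 155×113/411 = 42.6156
  Store 2, Grocery: 155×144/411 = 54.3066
  Store 3, Electronics: 139×154/411 = 52.0827
  Store 3, Clothing: 139×113/411 = 38.2165
  Store 3, Grocery: 139×144/411 = 48.7007
Contributions (O − E)²/E:
  (32 − 43.8394)²/43.8394 = 3.1974
  (24 − 32.1679)²/32.1679 = 2.0739
  (61 − 40.9927)²/40.9927 = 9.7650
  (48 − 58.0779)²/58.0779 = 1.7488
  (46 − 42.6156)²/42.6156 = 0.2688
  (61 − 54.3066)²/54.3066 = 0.8250
  (74 − 52.0827)²/52.0827 = 9.2232
  (43 − 38.2165)²/38.2165 = 0.5987
  (22 − 48.7007)²/48.7007 = 14.6390
χ² = 3.1974 + 2.0739 + 9.7650 + 1.7488 + 0.2688 + 0.8250 + 9.2232 + 0.5987 + 14.6390 = 42.340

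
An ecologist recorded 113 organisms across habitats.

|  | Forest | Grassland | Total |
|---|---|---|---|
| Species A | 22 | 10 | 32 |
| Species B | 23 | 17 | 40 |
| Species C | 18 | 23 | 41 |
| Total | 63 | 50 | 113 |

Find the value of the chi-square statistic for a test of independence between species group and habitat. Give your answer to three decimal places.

Grand total N = 113.
Expected counts (row total × column total / N):
  Species A, Forest: 32×63/113 = 17.8407
  Species A, Grassland: 32×50/113 = 14.1593
  Species B, Forest: 40×63/113 = 22.3009
  Species B, Grassland: 40×50/113 = 17.6991
  Species C, Forest: 41×63/113 = 22.8584
  Species C, Grassland: 41×50/113 = 18.1416
Contributions (O − E)²/E:
  (22 − 17.8407)²/17.8407 = 0.9697
  (10 − 14.1593)²/14.1593 = 1.2218
  (23 − 22.3009)²/22.3009 = 0.0219
  (17 − 17.6991)²/17.6991 = 0.0276
  (18 − 22.8584)²/22.8584 = 1.0326
  (23 − 18.1416)²/18.1416 = 1.3011
χ² = 0.9697 + 1.2218 + 0.0219 + 0.0276 + 1.0326 + 1.3011 = 4.575

4.575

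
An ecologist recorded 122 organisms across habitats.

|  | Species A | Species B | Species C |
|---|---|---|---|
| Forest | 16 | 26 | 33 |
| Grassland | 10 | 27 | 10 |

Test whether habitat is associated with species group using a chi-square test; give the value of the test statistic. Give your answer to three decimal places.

Row totals: 75, 47. Column totals: 26, 53, 43. Grand total N = 122.
Expected counts (row total × column total / N):
  Forest, Species A: 75×26/122 = 15.9836
  Forest, Species B: 75×53/122 = 32.5820
  Forest, Species C: 75×43/122 = 26.4344
  Grassland, Species A: 47×26/122 = 10.0164
  Grassland, Species B: 47×53/122 = 20.4180
  Grassland, Species C: 47×43/122 = 16.5656
Contributions (O − E)²/E:
  (16 − 15.9836)²/15.9836 = 0.0000
  (26 − 32.5820)²/32.5820 = 1.3297
  (33 − 26.4344)²/26.4344 = 1.6307
  (10 − 10.0164)²/10.0164 = 0.0000
  (27 − 20.4180)²/20.4180 = 2.1218
  (10 − 16.5656)²/16.5656 = 2.6022
χ² = 0.0000 + 1.3297 + 1.6307 + 0.0000 + 2.1218 + 2.6022 = 7.684

7.684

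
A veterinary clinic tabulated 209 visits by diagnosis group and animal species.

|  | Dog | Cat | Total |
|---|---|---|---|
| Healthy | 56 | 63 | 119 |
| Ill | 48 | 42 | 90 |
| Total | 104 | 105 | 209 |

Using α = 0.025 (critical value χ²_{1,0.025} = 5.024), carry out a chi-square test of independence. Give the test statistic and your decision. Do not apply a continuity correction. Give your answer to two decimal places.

Grand total N = 209.
Expected counts (row total × column total / N):
  Healthy, Dog: 119×104/209 = 59.215
  Healthy, Cat: 119×105/209 = 59.785
  Ill, Dog: 90×104/209 = 44.785
  Ill, Cat: 90×105/209 = 45.215
Contributions (O − E)²/E:
  (56 − 59.215)²/59.215 = 0.1746
  (63 − 59.785)²/59.785 = 0.1729
  (48 − 44.785)²/44.785 = 0.2308
  (42 − 45.215)²/45.215 = 0.2286
χ² = 0.1746 + 0.1729 + 0.2308 + 0.2286 = 0.81
df = (2−1)(2−1) = 1. Since 0.81 < 5.024, fail to reject the null hypothesis of independence at α = 0.025.

0.81; fail to reject H₀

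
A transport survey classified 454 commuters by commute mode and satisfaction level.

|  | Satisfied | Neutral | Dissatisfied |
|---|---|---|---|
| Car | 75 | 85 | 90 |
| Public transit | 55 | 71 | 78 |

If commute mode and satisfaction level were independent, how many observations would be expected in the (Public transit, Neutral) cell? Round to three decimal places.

Row total (Public transit) = 204; column total (Neutral) = 156; grand total N = 454.
Expected count = (row total × column total) / N = 204 × 156 / 454 = 70.097.

70.097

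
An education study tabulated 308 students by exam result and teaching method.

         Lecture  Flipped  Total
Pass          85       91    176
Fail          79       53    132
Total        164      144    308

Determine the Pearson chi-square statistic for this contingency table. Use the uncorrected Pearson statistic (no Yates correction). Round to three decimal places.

Grand total N = 308.
Expected counts (row total × column total / N):
  Pass, Lecture: 176×164/308 = 93.7143
  Pass, Flipped: 176×144/308 = 82.2857
  Fail, Lecture: 132×164/308 = 70.2857
  Fail, Flipped: 132×144/308 = 61.7143
Contributions (O − E)²/E:
  (85 − 93.7143)²/93.7143 = 0.8103
  (91 − 82.2857)²/82.2857 = 0.9229
  (79 − 70.2857)²/70.2857 = 1.0804
  (53 − 61.7143)²/61.7143 = 1.2305
χ² = 0.8103 + 0.9229 + 1.0804 + 1.2305 = 4.044

4.044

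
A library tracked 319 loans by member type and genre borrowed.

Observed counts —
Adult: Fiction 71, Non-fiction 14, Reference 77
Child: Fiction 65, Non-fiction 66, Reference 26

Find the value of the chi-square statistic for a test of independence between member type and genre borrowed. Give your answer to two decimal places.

Row totals: 162, 157. Column totals: 136, 80, 103. Grand total N = 319.
Expected counts (row total × column total / N):
  Adult, Fiction: 162×136/319 = 69.066
  Adult, Non-fiction: 162×80/319 = 40.627
  Adult, Reference: 162×103/319 = 52.307
  Child, Fiction: 157×136/319 = 66.934
  Child, Non-fiction: 157×80/319 = 39.373
  Child, Reference: 157×103/319 = 50.693
Contributions (O − E)²/E:
  (71 − 69.066)²/69.066 = 0.0542
  (14 − 40.627)²/40.627 = 17.4514
  (77 − 52.307)²/52.307 = 11.6570
  (65 − 66.934)²/66.934 = 0.0559
  (66 − 39.373)²/39.373 = 18.0072
  (26 − 50.693)²/50.693 = 12.0282
χ² = 0.0542 + 17.4514 + 11.6570 + 0.0559 + 18.0072 + 12.0282 = 59.25

59.25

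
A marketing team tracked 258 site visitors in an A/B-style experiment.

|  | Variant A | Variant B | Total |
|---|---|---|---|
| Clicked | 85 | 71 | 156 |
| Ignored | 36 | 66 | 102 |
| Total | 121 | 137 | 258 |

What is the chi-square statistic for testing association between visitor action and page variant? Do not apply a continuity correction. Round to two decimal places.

9.12

Grand total N = 258.
Expected counts (row total × column total / N):
  Clicked, Variant A: 156×121/258 = 73.163
  Clicked, Variant B: 156×137/258 = 82.837
  Ignored, Variant A: 102×121/258 = 47.837
  Ignored, Variant B: 102×137/258 = 54.163
Contributions (O − E)²/E:
  (85 − 73.163)²/73.163 = 1.9151
  (71 − 82.837)²/82.837 = 1.6914
  (36 − 47.837)²/47.837 = 2.9290
  (66 − 54.163)²/54.163 = 2.5869
χ² = 1.9151 + 1.6914 + 2.9290 + 2.5869 = 9.12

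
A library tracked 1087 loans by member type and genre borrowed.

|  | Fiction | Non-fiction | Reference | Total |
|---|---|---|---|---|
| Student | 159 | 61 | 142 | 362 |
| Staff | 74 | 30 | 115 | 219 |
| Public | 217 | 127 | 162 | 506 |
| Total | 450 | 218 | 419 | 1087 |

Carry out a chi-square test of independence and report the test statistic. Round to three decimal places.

33.296

Grand total N = 1087.
Expected counts (row total × column total / N):
  Student, Fiction: 362×450/1087 = 149.8620
  Student, Non-fiction: 362×218/1087 = 72.5998
  Student, Reference: 362×419/1087 = 139.5382
  Staff, Fiction: 219×450/1087 = 90.6624
  Staff, Non-fiction: 219×218/1087 = 43.9209
  Staff, Reference: 219×419/1087 = 84.4167
  Public, Fiction: 506×450/1087 = 209.4756
  Public, Non-fiction: 506×218/1087 = 101.4793
  Public, Reference: 506×419/1087 = 195.0451
Contributions (O − E)²/E:
  (159 − 149.8620)²/149.8620 = 0.5572
  (61 − 72.5998)²/72.5998 = 1.8534
  (142 − 139.5382)²/139.5382 = 0.0434
  (74 − 90.6624)²/90.6624 = 3.0623
  (30 − 43.9209)²/43.9209 = 4.4123
  (115 − 84.4167)²/84.4167 = 11.0800
  (217 − 209.4756)²/209.4756 = 0.2703
  (127 − 101.4793)²/101.4793 = 6.4181
  (162 − 195.0451)²/195.0451 = 5.5986
χ² = 0.5572 + 1.8534 + 0.0434 + 3.0623 + 4.4123 + 11.0800 + 0.2703 + 6.4181 + 5.5986 = 33.296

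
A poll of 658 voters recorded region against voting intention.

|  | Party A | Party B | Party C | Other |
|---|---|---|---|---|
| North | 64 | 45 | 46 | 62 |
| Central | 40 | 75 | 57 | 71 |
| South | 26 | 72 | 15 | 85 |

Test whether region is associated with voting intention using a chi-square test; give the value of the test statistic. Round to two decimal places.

50.68

Row totals: 217, 243, 198. Column totals: 130, 192, 118, 218. Grand total N = 658.
Expected counts (row total × column total / N):
  North, Party A: 217×130/658 = 42.872
  North, Party B: 217×192/658 = 63.319
  North, Party C: 217×118/658 = 38.915
  North, Other: 217×218/658 = 71.894
  Central, Party A: 243×130/658 = 48.009
  Central, Party B: 243×192/658 = 70.906
  Central, Party C: 243×118/658 = 43.578
  Central, Other: 243×218/658 = 80.508
  South, Party A: 198×130/658 = 39.119
  South, Party B: 198×192/658 = 57.775
  South, Party C: 198×118/658 = 35.508
  South, Other: 198×218/658 = 65.599
Contributions (O − E)²/E:
  (64 − 42.872)²/42.872 = 10.4122
  (45 − 63.319)²/63.319 = 5.2999
  (46 − 38.915)²/38.915 = 1.2899
  (62 − 71.894)²/71.894 = 1.3616
  (40 − 48.009)²/48.009 = 1.3361
  (75 − 70.906)²/70.906 = 0.2364
  (57 − 43.578)²/43.578 = 4.1340
  (71 − 80.508)²/80.508 = 1.1229
  (26 − 39.119)²/39.119 = 4.3996
  (72 − 57.775)²/57.775 = 3.5024
  (15 − 35.508)²/35.508 = 11.8446
  (85 − 65.599)²/65.599 = 5.7379
χ² = 10.4122 + 5.2999 + 1.2899 + 1.3616 + 1.3361 + 0.2364 + 4.1340 + 1.1229 + 4.3996 + 3.5024 + 11.8446 + 5.7379 = 50.68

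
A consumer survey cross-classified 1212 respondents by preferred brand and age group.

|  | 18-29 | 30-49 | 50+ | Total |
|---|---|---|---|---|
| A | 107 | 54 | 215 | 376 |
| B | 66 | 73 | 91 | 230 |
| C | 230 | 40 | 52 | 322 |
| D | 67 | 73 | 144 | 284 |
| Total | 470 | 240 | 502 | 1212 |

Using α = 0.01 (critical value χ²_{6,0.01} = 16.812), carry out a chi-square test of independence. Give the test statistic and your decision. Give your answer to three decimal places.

236.088; reject H₀

Grand total N = 1212.
Expected counts (row total × column total / N):
  A, 18-29: 376×470/1212 = 145.8086
  A, 30-49: 376×240/1212 = 74.4554
  A, 50+: 376×502/1212 = 155.7360
  B, 18-29: 230×470/1212 = 89.1914
  B, 30-49: 230×240/1212 = 45.5446
  B, 50+: 230×502/1212 = 95.2640
  C, 18-29: 322×470/1212 = 124.8680
  C, 30-49: 322×240/1212 = 63.7624
  C, 50+: 322×502/1212 = 133.3696
  D, 18-29: 284×470/1212 = 110.1320
  D, 30-49: 284×240/1212 = 56.2376
  D, 50+: 284×502/1212 = 117.6304
Contributions (O − E)²/E:
  (107 − 145.8086)²/145.8086 = 10.3293
  (54 − 74.4554)²/74.4554 = 5.6198
  (215 − 155.7360)²/155.7360 = 22.5524
  (66 − 89.1914)²/89.1914 = 6.0302
  (73 − 45.5446)²/45.5446 = 16.5508
  (91 − 95.2640)²/95.2640 = 0.1909
  (230 − 124.8680)²/124.8680 = 88.5154
  (40 − 63.7624)²/63.7624 = 8.8556
  (52 − 133.3696)²/133.3696 = 49.6441
  (67 − 110.1320)²/110.1320 = 16.8922
  (73 − 56.2376)²/56.2376 = 4.9963
  (144 − 117.6304)²/117.6304 = 5.9114
χ² = 10.3293 + 5.6198 + 22.5524 + 6.0302 + 16.5508 + 0.1909 + 88.5154 + 8.8556 + 49.6441 + 16.8922 + 4.9963 + 5.9114 = 236.088
df = (4−1)(3−1) = 6. Since 236.088 > 16.812, reject the null hypothesis of independence at α = 0.01.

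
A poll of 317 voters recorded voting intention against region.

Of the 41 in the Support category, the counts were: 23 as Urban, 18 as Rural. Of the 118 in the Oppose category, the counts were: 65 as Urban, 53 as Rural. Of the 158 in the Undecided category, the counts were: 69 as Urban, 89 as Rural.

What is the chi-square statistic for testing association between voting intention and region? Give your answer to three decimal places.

4.334

Row totals: 41, 118, 158. Column totals: 157, 160. Grand total N = 317.
Expected counts (row total × column total / N):
  Support, Urban: 41×157/317 = 20.3060
  Support, Rural: 41×160/317 = 20.6940
  Oppose, Urban: 118×157/317 = 58.4416
  Oppose, Rural: 118×160/317 = 59.5584
  Undecided, Urban: 158×157/317 = 78.2524
  Undecided, Rural: 158×160/317 = 79.7476
Contributions (O − E)²/E:
  (23 − 20.3060)²/20.3060 = 0.3574
  (18 − 20.6940)²/20.6940 = 0.3507
  (65 − 58.4416)²/58.4416 = 0.7360
  (53 − 59.5584)²/59.5584 = 0.7222
  (69 − 78.2524)²/78.2524 = 1.0940
  (89 − 79.7476)²/79.7476 = 1.0735
χ² = 0.3574 + 0.3507 + 0.7360 + 0.7222 + 1.0940 + 1.0735 = 4.334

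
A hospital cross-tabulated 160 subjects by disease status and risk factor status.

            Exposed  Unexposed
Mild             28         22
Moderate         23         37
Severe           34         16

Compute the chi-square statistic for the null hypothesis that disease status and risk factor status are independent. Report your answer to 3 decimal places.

Row totals: 50, 60, 50. Column totals: 85, 75. Grand total N = 160.
Expected counts (row total × column total / N):
  Mild, Exposed: 50×85/160 = 26.5625
  Mild, Unexposed: 50×75/160 = 23.4375
  Moderate, Exposed: 60×85/160 = 31.8750
  Moderate, Unexposed: 60×75/160 = 28.1250
  Severe, Exposed: 50×85/160 = 26.5625
  Severe, Unexposed: 50×75/160 = 23.4375
Contributions (O − E)²/E:
  (28 − 26.5625)²/26.5625 = 0.0778
  (22 − 23.4375)²/23.4375 = 0.0882
  (23 − 31.8750)²/31.8750 = 2.4711
  (37 − 28.1250)²/28.1250 = 2.8006
  (34 − 26.5625)²/26.5625 = 2.0825
  (16 − 23.4375)²/23.4375 = 2.3602
χ² = 0.0778 + 0.0882 + 2.4711 + 2.8006 + 2.0825 + 2.3602 = 9.880

9.880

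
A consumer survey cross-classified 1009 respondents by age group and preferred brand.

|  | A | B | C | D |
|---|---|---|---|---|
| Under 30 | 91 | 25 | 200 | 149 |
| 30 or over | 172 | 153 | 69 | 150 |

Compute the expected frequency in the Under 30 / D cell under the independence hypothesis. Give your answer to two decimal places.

Row total (Under 30) = 465; column total (D) = 299; grand total N = 1009.
Expected count = (row total × column total) / N = 465 × 299 / 1009 = 137.79.

137.79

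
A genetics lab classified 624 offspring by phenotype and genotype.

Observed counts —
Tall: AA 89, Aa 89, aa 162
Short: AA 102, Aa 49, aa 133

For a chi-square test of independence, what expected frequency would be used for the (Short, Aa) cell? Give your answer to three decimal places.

62.808

Row total (Short) = 284; column total (Aa) = 138; grand total N = 624.
Expected count = (row total × column total) / N = 284 × 138 / 624 = 62.808.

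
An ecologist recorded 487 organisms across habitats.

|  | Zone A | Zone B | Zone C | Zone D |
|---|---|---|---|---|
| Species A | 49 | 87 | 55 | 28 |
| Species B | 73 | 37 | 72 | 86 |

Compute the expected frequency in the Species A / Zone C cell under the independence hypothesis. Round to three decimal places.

57.111

Row total (Species A) = 219; column total (Zone C) = 127; grand total N = 487.
Expected count = (row total × column total) / N = 219 × 127 / 487 = 57.111.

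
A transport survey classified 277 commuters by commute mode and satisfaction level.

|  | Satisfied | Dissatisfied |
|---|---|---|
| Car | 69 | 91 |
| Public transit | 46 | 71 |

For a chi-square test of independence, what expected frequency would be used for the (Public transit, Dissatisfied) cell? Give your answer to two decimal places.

68.43

Row total (Public transit) = 117; column total (Dissatisfied) = 162; grand total N = 277.
Expected count = (row total × column total) / N = 117 × 162 / 277 = 68.43.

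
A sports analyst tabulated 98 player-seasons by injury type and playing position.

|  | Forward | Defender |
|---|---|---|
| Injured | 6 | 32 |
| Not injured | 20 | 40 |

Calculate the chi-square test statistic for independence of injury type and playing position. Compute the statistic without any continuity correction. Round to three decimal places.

Row totals: 38, 60. Column totals: 26, 72. Grand total N = 98.
Expected counts (row total × column total / N):
  Injured, Forward: 38×26/98 = 10.0816
  Injured, Defender: 38×72/98 = 27.9184
  Not injured, Forward: 60×26/98 = 15.9184
  Not injured, Defender: 60×72/98 = 44.0816
Contributions (O − E)²/E:
  (6 − 10.0816)²/10.0816 = 1.6525
  (32 − 27.9184)²/27.9184 = 0.5967
  (20 − 15.9184)²/15.9184 = 1.0466
  (40 − 44.0816)²/44.0816 = 0.3779
χ² = 1.6525 + 0.5967 + 1.0466 + 0.3779 = 3.674

3.674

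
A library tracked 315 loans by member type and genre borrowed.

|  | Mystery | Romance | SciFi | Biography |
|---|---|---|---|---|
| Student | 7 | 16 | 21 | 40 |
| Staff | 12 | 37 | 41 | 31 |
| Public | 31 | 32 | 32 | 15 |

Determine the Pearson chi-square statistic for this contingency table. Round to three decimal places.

Row totals: 84, 121, 110. Column totals: 50, 85, 94, 86. Grand total N = 315.
Expected counts (row total × column total / N):
  Student, Mystery: 84×50/315 = 13.3333
  Student, Romance: 84×85/315 = 22.6667
  Student, SciFi: 84×94/315 = 25.0667
  Student, Biography: 84×86/315 = 22.9333
  Staff, Mystery: 121×50/315 = 19.2063
  Staff, Romance: 121×85/315 = 32.6508
  Staff, SciFi: 121×94/315 = 36.1079
  Staff, Biography: 121×86/315 = 33.0349
  Public, Mystery: 110×50/315 = 17.4603
  Public, Romance: 110×85/315 = 29.6825
  Public, SciFi: 110×94/315 = 32.8254
  Public, Biography: 110×86/315 = 30.0317
Contributions (O − E)²/E:
  (7 − 13.3333)²/13.3333 = 3.0083
  (16 − 22.6667)²/22.6667 = 1.9608
  (21 − 25.0667)²/25.0667 = 0.6598
  (40 − 22.9333)²/22.9333 = 12.7008
  (12 − 19.2063)²/19.2063 = 2.7038
  (37 − 32.6508)²/32.6508 = 0.5793
  (41 − 36.1079)²/36.1079 = 0.6628
  (31 − 33.0349)²/33.0349 = 0.1253
  (31 − 17.4603)²/17.4603 = 10.4994
  (32 − 29.6825)²/29.6825 = 0.1809
  (32 − 32.8254)²/32.8254 = 0.0208
  (15 − 30.0317)²/30.0317 = 7.5238
χ² = 3.0083 + 1.9608 + 0.6598 + 12.7008 + 2.7038 + 0.5793 + 0.6628 + 0.1253 + 10.4994 + 0.1809 + 0.0208 + 7.5238 = 40.626

40.626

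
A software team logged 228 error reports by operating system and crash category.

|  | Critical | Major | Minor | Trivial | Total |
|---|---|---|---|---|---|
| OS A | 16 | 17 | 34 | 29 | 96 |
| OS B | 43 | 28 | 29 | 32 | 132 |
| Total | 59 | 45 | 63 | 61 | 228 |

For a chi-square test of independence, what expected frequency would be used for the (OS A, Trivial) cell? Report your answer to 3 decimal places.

Row total (OS A) = 96; column total (Trivial) = 61; grand total N = 228.
Expected count = (row total × column total) / N = 96 × 61 / 228 = 25.684.

25.684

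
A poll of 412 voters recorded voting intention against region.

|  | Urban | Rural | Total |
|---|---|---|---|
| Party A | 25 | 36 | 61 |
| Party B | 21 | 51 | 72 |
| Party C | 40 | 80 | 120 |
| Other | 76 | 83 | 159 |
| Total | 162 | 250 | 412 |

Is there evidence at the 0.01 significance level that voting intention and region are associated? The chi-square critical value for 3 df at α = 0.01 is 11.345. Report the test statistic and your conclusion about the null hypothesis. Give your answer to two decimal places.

Grand total N = 412.
Expected counts (row total × column total / N):
  Party A, Urban: 61×162/412 = 23.9854
  Party A, Rural: 61×250/412 = 37.0146
  Party B, Urban: 72×162/412 = 28.3107
  Party B, Rural: 72×250/412 = 43.6893
  Party C, Urban: 120×162/412 = 47.1845
  Party C, Rural: 120×250/412 = 72.8155
  Other, Urban: 159×162/412 = 62.5194
  Other, Rural: 159×250/412 = 96.4806
Contributions (O − E)²/E:
  (25 − 23.9854)²/23.9854 = 0.0429
  (36 − 37.0146)²/37.0146 = 0.0278
  (21 − 28.3107)²/28.3107 = 1.8878
  (51 − 43.6893)²/43.6893 = 1.2233
  (40 − 47.1845)²/47.1845 = 1.0939
  (80 − 72.8155)²/72.8155 = 0.7089
  (76 − 62.5194)²/62.5194 = 2.9067
  (83 − 96.4806)²/96.4806 = 1.8836
χ² = 0.0429 + 0.0278 + 1.8878 + 1.2233 + 1.0939 + 0.7089 + 2.9067 + 1.8836 = 9.77
df = (4−1)(2−1) = 3. Since 9.77 < 11.345, fail to reject the null hypothesis of independence at α = 0.01.

9.77; fail to reject H₀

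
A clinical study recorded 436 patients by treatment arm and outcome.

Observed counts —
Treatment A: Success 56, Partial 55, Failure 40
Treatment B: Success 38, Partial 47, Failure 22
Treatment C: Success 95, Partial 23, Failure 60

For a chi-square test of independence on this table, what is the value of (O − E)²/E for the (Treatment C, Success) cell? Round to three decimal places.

Row total (Treatment C) = 178; column total (Success) = 189; N = 436.
Expected count E = 178 × 189 / 436 = 77.1606.
Contribution = (O − E)²/E = (95 − 77.1606)² / 77.1606 = 4.124.

4.124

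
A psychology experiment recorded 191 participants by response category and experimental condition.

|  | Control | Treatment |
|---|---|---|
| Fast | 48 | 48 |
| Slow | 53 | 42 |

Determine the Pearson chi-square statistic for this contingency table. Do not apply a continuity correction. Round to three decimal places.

0.642

Row totals: 96, 95. Column totals: 101, 90. Grand total N = 191.
Expected counts (row total × column total / N):
  Fast, Control: 96×101/191 = 50.7644
  Fast, Treatment: 96×90/191 = 45.2356
  Slow, Control: 95×101/191 = 50.2356
  Slow, Treatment: 95×90/191 = 44.7644
Contributions (O − E)²/E:
  (48 − 50.7644)²/50.7644 = 0.1505
  (48 − 45.2356)²/45.2356 = 0.1689
  (53 − 50.2356)²/50.2356 = 0.1521
  (42 − 44.7644)²/44.7644 = 0.1707
χ² = 0.1505 + 0.1689 + 0.1521 + 0.1707 = 0.642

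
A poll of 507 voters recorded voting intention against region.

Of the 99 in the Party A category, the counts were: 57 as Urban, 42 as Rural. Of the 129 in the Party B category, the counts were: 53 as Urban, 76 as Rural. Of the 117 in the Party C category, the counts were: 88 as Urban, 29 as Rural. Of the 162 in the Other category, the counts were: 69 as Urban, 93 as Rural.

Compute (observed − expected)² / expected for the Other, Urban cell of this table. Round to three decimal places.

Row total (Other) = 162; column total (Urban) = 267; N = 507.
Expected count E = 162 × 267 / 507 = 85.3136.
Contribution = (O − E)²/E = (69 − 85.3136)² / 85.3136 = 3.119.

3.119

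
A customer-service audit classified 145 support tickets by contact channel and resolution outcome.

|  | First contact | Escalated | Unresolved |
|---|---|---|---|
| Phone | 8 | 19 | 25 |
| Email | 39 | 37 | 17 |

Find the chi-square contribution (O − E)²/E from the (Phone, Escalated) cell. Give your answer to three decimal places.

Row total (Phone) = 52; column total (Escalated) = 56; N = 145.
Expected count E = 52 × 56 / 145 = 20.0828.
Contribution = (O − E)²/E = (19 − 20.0828)² / 20.0828 = 0.058.

0.058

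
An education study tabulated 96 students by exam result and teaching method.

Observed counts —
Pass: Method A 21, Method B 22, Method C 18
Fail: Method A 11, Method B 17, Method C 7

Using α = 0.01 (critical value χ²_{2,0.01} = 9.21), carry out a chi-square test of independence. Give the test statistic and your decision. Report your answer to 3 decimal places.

1.688; fail to reject H₀

Row totals: 61, 35. Column totals: 32, 39, 25. Grand total N = 96.
Expected counts (row total × column total / N):
  Pass, Method A: 61×32/96 = 20.3333
  Pass, Method B: 61×39/96 = 24.7812
  Pass, Method C: 61×25/96 = 15.8854
  Fail, Method A: 35×32/96 = 11.6667
  Fail, Method B: 35×39/96 = 14.2188
  Fail, Method C: 35×25/96 = 9.1146
Contributions (O − E)²/E:
  (21 − 20.3333)²/20.3333 = 0.0219
  (22 − 24.7812)²/24.7812 = 0.3121
  (18 − 15.8854)²/15.8854 = 0.2815
  (11 − 11.6667)²/11.6667 = 0.0381
  (17 − 14.2188)²/14.2188 = 0.5440
  (7 − 9.1146)²/9.1146 = 0.4906
χ² = 0.0219 + 0.3121 + 0.2815 + 0.0381 + 0.5440 + 0.4906 = 1.688
df = (2−1)(3−1) = 2. Since 1.688 < 9.21, fail to reject the null hypothesis of independence at α = 0.01.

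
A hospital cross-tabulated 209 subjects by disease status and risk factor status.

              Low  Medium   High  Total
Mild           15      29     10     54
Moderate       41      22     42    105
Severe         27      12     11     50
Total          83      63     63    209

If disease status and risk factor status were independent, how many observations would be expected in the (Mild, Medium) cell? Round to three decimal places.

Row total (Mild) = 54; column total (Medium) = 63; grand total N = 209.
Expected count = (row total × column total) / N = 54 × 63 / 209 = 16.278.

16.278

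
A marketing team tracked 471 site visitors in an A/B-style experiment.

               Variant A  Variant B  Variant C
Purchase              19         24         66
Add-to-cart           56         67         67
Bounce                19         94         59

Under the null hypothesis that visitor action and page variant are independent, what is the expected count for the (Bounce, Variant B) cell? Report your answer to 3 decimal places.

67.558

Row total (Bounce) = 172; column total (Variant B) = 185; grand total N = 471.
Expected count = (row total × column total) / N = 172 × 185 / 471 = 67.558.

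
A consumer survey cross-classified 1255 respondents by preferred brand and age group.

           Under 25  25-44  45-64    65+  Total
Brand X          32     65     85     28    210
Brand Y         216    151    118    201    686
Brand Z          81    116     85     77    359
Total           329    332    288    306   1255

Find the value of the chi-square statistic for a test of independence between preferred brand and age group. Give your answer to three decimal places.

86.790

Grand total N = 1255.
Expected counts (row total × column total / N):
  Brand X, Under 25: 210×329/1255 = 55.0518
  Brand X, 25-44: 210×332/1255 = 55.5538
  Brand X, 45-64: 210×288/1255 = 48.1912
  Brand X, 65+: 210×306/1255 = 51.2032
  Brand Y, Under 25: 686×329/1255 = 179.8359
  Brand Y, 25-44: 686×332/1255 = 181.4757
  Brand Y, 45-64: 686×288/1255 = 157.4247
  Brand Y, 65+: 686×306/1255 = 167.2637
  Brand Z, Under 25: 359×329/1255 = 94.1124
  Brand Z, 25-44: 359×332/1255 = 94.9705
  Brand Z, 45-64: 359×288/1255 = 82.3841
  Brand Z, 65+: 359×306/1255 = 87.5331
Contributions (O − E)²/E:
  (32 − 55.0518)²/55.0518 = 9.6525
  (65 − 55.5538)²/55.5538 = 1.6062
  (85 − 48.1912)²/48.1912 = 28.1148
  (28 − 51.2032)²/51.2032 = 10.5147
  (216 − 179.8359)²/179.8359 = 7.2724
  (151 − 181.4757)²/181.4757 = 5.1179
  (118 − 157.4247)²/157.4247 = 9.8733
  (201 − 167.2637)²/167.2637 = 6.8045
  (81 − 94.1124)²/94.1124 = 1.8269
  (116 − 94.9705)²/94.9705 = 4.6566
  (85 − 82.3841)²/82.3841 = 0.0831
  (77 − 87.5331)²/87.5331 = 1.2675
χ² = 9.6525 + 1.6062 + 28.1148 + 10.5147 + 7.2724 + 5.1179 + 9.8733 + 6.8045 + 1.8269 + 4.6566 + 0.0831 + 1.2675 = 86.790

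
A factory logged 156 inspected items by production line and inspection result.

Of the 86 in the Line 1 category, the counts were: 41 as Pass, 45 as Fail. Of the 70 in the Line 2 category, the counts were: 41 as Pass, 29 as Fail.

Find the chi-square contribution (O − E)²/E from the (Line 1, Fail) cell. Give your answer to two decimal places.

Row total (Line 1) = 86; column total (Fail) = 74; N = 156.
Expected count E = 86 × 74 / 156 = 40.795.
Contribution = (O − E)²/E = (45 − 40.795)² / 40.795 = 0.43.

0.43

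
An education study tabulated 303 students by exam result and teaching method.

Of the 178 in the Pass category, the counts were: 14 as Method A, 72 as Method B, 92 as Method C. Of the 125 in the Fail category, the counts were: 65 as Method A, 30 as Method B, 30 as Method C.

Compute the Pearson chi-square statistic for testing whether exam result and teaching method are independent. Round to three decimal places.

74.743

Row totals: 178, 125. Column totals: 79, 102, 122. Grand total N = 303.
Expected counts (row total × column total / N):
  Pass, Method A: 178×79/303 = 46.40924
  Pass, Method B: 178×102/303 = 59.92079
  Pass, Method C: 178×122/303 = 71.66997
  Fail, Method A: 125×79/303 = 32.59076
  Fail, Method B: 125×102/303 = 42.07921
  Fail, Method C: 125×122/303 = 50.33003
Contributions (O − E)²/E:
  (14 − 46.40924)²/46.40924 = 22.6325
  (72 − 59.92079)²/59.92079 = 2.4350
  (92 − 71.66997)²/71.66997 = 5.7669
  (65 − 32.59076)²/32.59076 = 32.2287
  (30 − 42.07921)²/42.07921 = 3.4674
  (30 − 50.33003)²/50.33003 = 8.2120
χ² = 22.6325 + 2.4350 + 5.7669 + 32.2287 + 3.4674 + 8.2120 = 74.743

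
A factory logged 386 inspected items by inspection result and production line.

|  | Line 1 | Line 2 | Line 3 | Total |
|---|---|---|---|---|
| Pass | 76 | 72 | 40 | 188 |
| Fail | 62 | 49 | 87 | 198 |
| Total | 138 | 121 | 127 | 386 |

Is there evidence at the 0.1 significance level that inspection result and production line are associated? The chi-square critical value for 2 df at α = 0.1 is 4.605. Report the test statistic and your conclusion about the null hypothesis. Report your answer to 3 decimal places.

Grand total N = 386.
Expected counts (row total × column total / N):
  Pass, Line 1: 188×138/386 = 67.2124
  Pass, Line 2: 188×121/386 = 58.9326
  Pass, Line 3: 188×127/386 = 61.8549
  Fail, Line 1: 198×138/386 = 70.7876
  Fail, Line 2: 198×121/386 = 62.0674
  Fail, Line 3: 198×127/386 = 65.1451
Contributions (O − E)²/E:
  (76 − 67.2124)²/67.2124 = 1.1489
  (72 − 58.9326)²/58.9326 = 2.8975
  (40 − 61.8549)²/61.8549 = 7.7219
  (62 − 70.7876)²/70.7876 = 1.0909
  (49 − 62.0674)²/62.0674 = 2.7512
  (87 − 65.1451)²/65.1451 = 7.3319
χ² = 1.1489 + 2.8975 + 7.7219 + 1.0909 + 2.7512 + 7.3319 = 22.942
df = (2−1)(3−1) = 2. Since 22.942 > 4.605, reject the null hypothesis of independence at α = 0.1.

22.942; reject H₀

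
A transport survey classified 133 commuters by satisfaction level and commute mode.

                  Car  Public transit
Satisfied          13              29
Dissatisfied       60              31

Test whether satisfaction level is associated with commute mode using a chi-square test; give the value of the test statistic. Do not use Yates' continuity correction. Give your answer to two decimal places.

Row totals: 42, 91. Column totals: 73, 60. Grand total N = 133.
Expected counts (row total × column total / N):
  Satisfied, Car: 42×73/133 = 23.053
  Satisfied, Public transit: 42×60/133 = 18.947
  Dissatisfied, Car: 91×73/133 = 49.947
  Dissatisfied, Public transit: 91×60/133 = 41.053
Contributions (O − E)²/E:
  (13 − 23.053)²/23.053 = 4.3839
  (29 − 18.947)²/18.947 = 5.3340
  (60 − 49.947)²/49.947 = 2.0234
  (31 − 41.053)²/41.053 = 2.4618
χ² = 4.3839 + 5.3340 + 2.0234 + 2.4618 = 14.20

14.20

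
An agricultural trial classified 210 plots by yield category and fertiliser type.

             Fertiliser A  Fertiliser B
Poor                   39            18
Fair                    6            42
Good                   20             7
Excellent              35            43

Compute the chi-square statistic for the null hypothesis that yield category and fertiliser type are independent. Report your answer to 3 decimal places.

41.434

Row totals: 57, 48, 27, 78. Column totals: 100, 110. Grand total N = 210.
Expected counts (row total × column total / N):
  Poor, Fertiliser A: 57×100/210 = 27.1429
  Poor, Fertiliser B: 57×110/210 = 29.8571
  Fair, Fertiliser A: 48×100/210 = 22.8571
  Fair, Fertiliser B: 48×110/210 = 25.1429
  Good, Fertiliser A: 27×100/210 = 12.8571
  Good, Fertiliser B: 27×110/210 = 14.1429
  Excellent, Fertiliser A: 78×100/210 = 37.1429
  Excellent, Fertiliser B: 78×110/210 = 40.8571
Contributions (O − E)²/E:
  (39 − 27.1429)²/27.1429 = 5.1797
  (18 − 29.8571)²/29.8571 = 4.7088
  (6 − 22.8571)²/22.8571 = 12.4321
  (42 − 25.1429)²/25.1429 = 11.3019
  (20 − 12.8571)²/12.8571 = 3.9683
  (7 − 14.1429)²/14.1429 = 3.6075
  (35 − 37.1429)²/37.1429 = 0.1236
  (43 − 40.8571)²/40.8571 = 0.1124
χ² = 5.1797 + 4.7088 + 12.4321 + 11.3019 + 3.9683 + 3.6075 + 0.1236 + 0.1124 = 41.434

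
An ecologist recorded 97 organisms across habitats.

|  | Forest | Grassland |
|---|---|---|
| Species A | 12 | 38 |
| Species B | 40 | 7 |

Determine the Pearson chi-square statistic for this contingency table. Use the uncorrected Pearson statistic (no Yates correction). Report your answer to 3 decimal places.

36.374

Row totals: 50, 47. Column totals: 52, 45. Grand total N = 97.
Expected counts (row total × column total / N):
  Species A, Forest: 50×52/97 = 26.8041
  Species A, Grassland: 50×45/97 = 23.1959
  Species B, Forest: 47×52/97 = 25.1959
  Species B, Grassland: 47×45/97 = 21.8041
Contributions (O − E)²/E:
  (12 − 26.8041)²/26.8041 = 8.1764
  (38 − 23.1959)²/23.1959 = 9.4483
  (40 − 25.1959)²/25.1959 = 8.6983
  (7 − 21.8041)²/21.8041 = 10.0514
χ² = 8.1764 + 9.4483 + 8.6983 + 10.0514 = 36.374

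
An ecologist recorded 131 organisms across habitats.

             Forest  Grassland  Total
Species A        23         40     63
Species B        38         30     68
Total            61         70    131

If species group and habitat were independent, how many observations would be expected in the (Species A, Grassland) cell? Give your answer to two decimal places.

33.66

Row total (Species A) = 63; column total (Grassland) = 70; grand total N = 131.
Expected count = (row total × column total) / N = 63 × 70 / 131 = 33.66.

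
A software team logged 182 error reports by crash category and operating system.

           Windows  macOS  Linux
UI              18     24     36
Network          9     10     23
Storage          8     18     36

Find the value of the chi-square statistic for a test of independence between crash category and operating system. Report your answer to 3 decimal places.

3.474

Row totals: 78, 42, 62. Column totals: 35, 52, 95. Grand total N = 182.
Expected counts (row total × column total / N):
  UI, Windows: 78×35/182 = 15.00000
  UI, macOS: 78×52/182 = 22.28571
  UI, Linux: 78×95/182 = 40.71429
  Network, Windows: 42×35/182 = 8.07692
  Network, macOS: 42×52/182 = 12.00000
  Network, Linux: 42×95/182 = 21.92308
  Storage, Windows: 62×35/182 = 11.92308
  Storage, macOS: 62×52/182 = 17.71429
  Storage, Linux: 62×95/182 = 32.36264
Contributions (O − E)²/E:
  (18 − 15.00000)²/15.00000 = 0.6000
  (24 − 22.28571)²/22.28571 = 0.1319
  (36 − 40.71429)²/40.71429 = 0.5459
  (9 − 8.07692)²/8.07692 = 0.1055
  (10 − 12.00000)²/12.00000 = 0.3333
  (23 − 21.92308)²/21.92308 = 0.0529
  (8 − 11.92308)²/11.92308 = 1.2908
  (18 − 17.71429)²/17.71429 = 0.0046
  (36 − 32.36264)²/32.36264 = 0.4088
χ² = 0.6000 + 0.1319 + 0.5459 + 0.1055 + 0.3333 + 0.0529 + 1.2908 + 0.0046 + 0.4088 = 3.474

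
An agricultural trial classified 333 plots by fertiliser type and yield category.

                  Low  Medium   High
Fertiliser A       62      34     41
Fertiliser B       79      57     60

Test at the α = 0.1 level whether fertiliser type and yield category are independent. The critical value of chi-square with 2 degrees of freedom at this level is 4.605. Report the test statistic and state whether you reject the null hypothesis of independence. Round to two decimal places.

Row totals: 137, 196. Column totals: 141, 91, 101. Grand total N = 333.
Expected counts (row total × column total / N):
  Fertiliser A, Low: 137×141/333 = 58.009
  Fertiliser A, Medium: 137×91/333 = 37.438
  Fertiliser A, High: 137×101/333 = 41.553
  Fertiliser B, Low: 196×141/333 = 82.991
  Fertiliser B, Medium: 196×91/333 = 53.562
  Fertiliser B, High: 196×101/333 = 59.447
Contributions (O − E)²/E:
  (62 − 58.009)²/58.009 = 0.2746
  (34 − 37.438)²/37.438 = 0.3157
  (41 − 41.553)²/41.553 = 0.0074
  (79 − 82.991)²/82.991 = 0.1919
  (57 − 53.562)²/53.562 = 0.2207
  (60 − 59.447)²/59.447 = 0.0051
χ² = 0.2746 + 0.3157 + 0.0074 + 0.1919 + 0.2207 + 0.0051 = 1.02
df = (2−1)(3−1) = 2. Since 1.02 < 4.605, fail to reject the null hypothesis of independence at α = 0.1.

1.02; fail to reject H₀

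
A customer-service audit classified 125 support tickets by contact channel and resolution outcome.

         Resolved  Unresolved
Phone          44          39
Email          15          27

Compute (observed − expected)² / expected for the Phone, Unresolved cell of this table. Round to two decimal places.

Row total (Phone) = 83; column total (Unresolved) = 66; N = 125.
Expected count E = 83 × 66 / 125 = 43.824.
Contribution = (O − E)²/E = (39 − 43.824)² / 43.824 = 0.53.

0.53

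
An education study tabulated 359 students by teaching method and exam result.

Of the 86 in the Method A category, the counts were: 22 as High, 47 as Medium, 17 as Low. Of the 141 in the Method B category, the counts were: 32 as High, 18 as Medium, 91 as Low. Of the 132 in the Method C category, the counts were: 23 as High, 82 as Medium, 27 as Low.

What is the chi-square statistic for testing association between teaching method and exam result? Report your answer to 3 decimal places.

92.331

Row totals: 86, 141, 132. Column totals: 77, 147, 135. Grand total N = 359.
Expected counts (row total × column total / N):
  Method A, High: 86×77/359 = 18.4457
  Method A, Medium: 86×147/359 = 35.2145
  Method A, Low: 86×135/359 = 32.3398
  Method B, High: 141×77/359 = 30.2423
  Method B, Medium: 141×147/359 = 57.7354
  Method B, Low: 141×135/359 = 53.0223
  Method C, High: 132×77/359 = 28.3120
  Method C, Medium: 132×147/359 = 54.0501
  Method C, Low: 132×135/359 = 49.6379
Contributions (O − E)²/E:
  (22 − 18.4457)²/18.4457 = 0.6849
  (47 − 35.2145)²/35.2145 = 3.9443
  (17 − 32.3398)²/32.3398 = 7.2762
  (32 − 30.2423)²/30.2423 = 0.1022
  (18 − 57.7354)²/57.7354 = 27.3472
  (91 − 53.0223)²/53.0223 = 27.2019
  (23 − 28.3120)²/28.3120 = 0.9967
  (82 − 54.0501)²/54.0501 = 14.4532
  (27 − 49.6379)²/49.6379 = 10.3243
χ² = 0.6849 + 3.9443 + 7.2762 + 0.1022 + 27.3472 + 27.2019 + 0.9967 + 14.4532 + 10.3243 = 92.331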